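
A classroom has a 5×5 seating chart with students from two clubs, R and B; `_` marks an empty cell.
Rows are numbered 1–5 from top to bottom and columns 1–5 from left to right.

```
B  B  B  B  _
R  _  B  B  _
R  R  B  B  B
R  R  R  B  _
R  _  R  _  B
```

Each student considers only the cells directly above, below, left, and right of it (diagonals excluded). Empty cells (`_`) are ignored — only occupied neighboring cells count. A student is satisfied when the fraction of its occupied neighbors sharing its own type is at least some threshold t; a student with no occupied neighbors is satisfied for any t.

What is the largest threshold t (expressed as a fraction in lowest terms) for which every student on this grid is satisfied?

1/2

(1,1)B 1/2
(1,2)B 2/2
(1,3)B 3/3
(1,4)B 2/2
(2,1)R 1/2
(2,3)B 3/3
(2,4)B 3/3
(3,1)R 3/3
(3,2)R 2/3
(3,3)B 2/4
(3,4)B 4/4
(3,5)B 1/1
(4,1)R 3/3
(4,2)R 3/3
(4,3)R 2/4
(4,4)B 1/2
(5,1)R 1/1
(5,3)R 1/1
(5,5)B — no occupied neighbors
The smallest same-type fraction is 1/2 at (1,1), which reduces to 1/2. Any threshold above that leaves this student unsatisfied.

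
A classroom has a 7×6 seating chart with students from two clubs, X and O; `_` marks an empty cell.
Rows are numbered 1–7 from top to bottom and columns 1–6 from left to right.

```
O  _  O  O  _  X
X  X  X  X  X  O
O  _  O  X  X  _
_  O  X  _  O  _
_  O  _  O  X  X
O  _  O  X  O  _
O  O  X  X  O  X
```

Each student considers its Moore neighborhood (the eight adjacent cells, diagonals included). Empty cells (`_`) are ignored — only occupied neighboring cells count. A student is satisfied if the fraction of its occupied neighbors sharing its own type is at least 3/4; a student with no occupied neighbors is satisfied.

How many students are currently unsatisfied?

Row 1: (1,1)O 0/2 unhappy · (1,3)O 1/4 unhappy · (1,4)O 1/4 unhappy · (1,6)X 1/2 unhappy
Row 2: (2,1)X 1/3 unhappy · (2,2)X 2/6 unhappy · (2,3)X 3/6 unhappy · (2,4)X 4/7 unhappy · (2,5)X 4/6 unhappy · (2,6)O 0/3 unhappy
Row 3: (3,1)O 1/3 unhappy · (3,3)O 1/6 unhappy · (3,4)X 5/7 unhappy · (3,5)X 3/5 unhappy
Row 4: (4,2)O 3/4 ok · (4,3)X 1/5 unhappy · (4,5)O 1/5 unhappy
Row 5: (5,2)O 3/4 ok · (5,4)O 3/6 unhappy · (5,5)X 2/5 unhappy · (5,6)X 1/3 unhappy
Row 6: (6,1)O 3/3 ok · (6,3)O 3/6 unhappy · (6,4)X 3/7 unhappy · (6,5)O 2/7 unhappy
Row 7: (7,1)O 2/2 ok · (7,2)O 3/4 ok · (7,3)X 2/4 unhappy · (7,4)X 2/5 unhappy · (7,5)O 1/4 unhappy · (7,6)X 0/2 unhappy
Unsatisfied: (1,1), (1,3), (1,4), (1,6), (2,1), (2,2), (2,3), (2,4), (2,5), (2,6), (3,1), (3,3), (3,4), (3,5), (4,3), (4,5), (5,4), (5,5), (5,6), (6,3), (6,4), (6,5), (7,3), (7,4), (7,5), (7,6) — 26 in total.

26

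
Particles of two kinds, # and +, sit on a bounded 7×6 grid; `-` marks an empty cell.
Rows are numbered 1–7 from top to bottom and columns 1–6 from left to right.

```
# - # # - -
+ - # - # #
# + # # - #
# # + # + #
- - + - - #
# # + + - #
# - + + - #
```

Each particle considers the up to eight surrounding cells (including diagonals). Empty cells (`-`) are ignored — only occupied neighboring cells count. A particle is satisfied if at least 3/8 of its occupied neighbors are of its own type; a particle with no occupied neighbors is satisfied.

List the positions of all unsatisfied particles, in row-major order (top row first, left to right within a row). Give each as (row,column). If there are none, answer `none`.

(1,1), (2,1), (3,2), (4,3), (4,5)

Row 1: (1,1)# 0/1 unhappy · (1,3)# 2/2 ok · (1,4)# 3/3 ok
Row 2: (2,1)+ 1/3 unhappy · (2,3)# 4/5 ok · (2,5)# 4/4 ok · (2,6)# 2/2 ok
Row 3: (3,1)# 2/4 ok · (3,2)+ 2/7 unhappy · (3,3)# 4/6 ok · (3,4)# 4/6 ok · (3,6)# 3/4 ok
Row 4: (4,1)# 2/3 ok · (4,2)# 3/6 ok · (4,3)+ 2/6 unhappy · (4,4)# 2/5 ok · (4,5)+ 0/5 unhappy · (4,6)# 2/3 ok
Row 5: (5,3)+ 3/6 ok · (5,6)# 2/3 ok
Row 6: (6,1)# 2/2 ok · (6,2)# 2/5 ok · (6,3)+ 4/5 ok · (6,4)+ 4/4 ok · (6,6)# 2/2 ok
Row 7: (7,1)# 2/2 ok · (7,3)+ 3/4 ok · (7,4)+ 3/3 ok · (7,6)# 1/1 ok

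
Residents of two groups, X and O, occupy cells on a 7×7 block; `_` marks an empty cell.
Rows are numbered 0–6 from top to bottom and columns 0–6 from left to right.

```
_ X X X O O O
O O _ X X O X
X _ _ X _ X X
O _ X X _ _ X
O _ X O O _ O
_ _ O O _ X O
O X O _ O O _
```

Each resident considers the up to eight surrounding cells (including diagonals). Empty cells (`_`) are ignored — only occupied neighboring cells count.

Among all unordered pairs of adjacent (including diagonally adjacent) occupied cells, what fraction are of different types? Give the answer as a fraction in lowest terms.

31/68

Scan each occupied cell's neighbors to the right and below (and the two forward diagonals) so each pair is counted once.
Row 0: X(0,1)–X(0,2)= X(0,1)–O(1,1)≠ X(0,1)–O(1,0)≠ X(0,2)–X(0,3)= X(0,2)–X(1,3)= X(0,2)–O(1,1)≠ X(0,3)–O(0,4)≠ X(0,3)–X(1,3)= X(0,3)–X(1,4)= O(0,4)–O(0,5)= O(0,4)–X(1,4)≠ O(0,4)–O(1,5)= O(0,4)–X(1,3)≠ O(0,5)–O(0,6)= O(0,5)–O(1,5)= O(0,5)–X(1,6)≠ O(0,5)–X(1,4)≠ O(0,6)–X(1,6)≠ O(0,6)–O(1,5)=  → 9/19 unlike.
Row 1: O(1,0)–O(1,1)= O(1,0)–X(2,0)≠ O(1,1)–X(2,0)≠ X(1,3)–X(1,4)= X(1,3)–X(2,3)= X(1,4)–O(1,5)≠ X(1,4)–X(2,5)= X(1,4)–X(2,3)= O(1,5)–X(1,6)≠ O(1,5)–X(2,5)≠ O(1,5)–X(2,6)≠ X(1,6)–X(2,6)= X(1,6)–X(2,5)=  → 6/13 unlike.
Row 2: X(2,0)–O(3,0)≠ X(2,3)–X(3,3)= X(2,3)–X(3,2)= X(2,5)–X(2,6)= X(2,5)–X(3,6)= X(2,6)–X(3,6)=  → 1/6 unlike.
Row 3: O(3,0)–O(4,0)= X(3,2)–X(3,3)= X(3,2)–X(4,2)= X(3,2)–O(4,3)≠ X(3,3)–O(4,3)≠ X(3,3)–O(4,4)≠ X(3,3)–X(4,2)= X(3,6)–O(4,6)≠  → 4/8 unlike.
Row 4: X(4,2)–O(4,3)≠ X(4,2)–O(5,2)≠ X(4,2)–O(5,3)≠ O(4,3)–O(4,4)= O(4,3)–O(5,3)= O(4,3)–O(5,2)= O(4,4)–X(5,5)≠ O(4,4)–O(5,3)= O(4,6)–O(5,6)= O(4,6)–X(5,5)≠  → 5/10 unlike.
Row 5: O(5,2)–O(5,3)= O(5,2)–O(6,2)= O(5,2)–X(6,1)≠ O(5,3)–O(6,4)= O(5,3)–O(6,2)= X(5,5)–O(5,6)≠ X(5,5)–O(6,5)≠ X(5,5)–O(6,4)≠ O(5,6)–O(6,5)=  → 4/9 unlike.
Row 6: O(6,0)–X(6,1)≠ X(6,1)–O(6,2)≠ O(6,4)–O(6,5)=  → 2/3 unlike.
Total adjacent occupied pairs: 68; unlike-type pairs: 31.
31/68 is already in lowest terms.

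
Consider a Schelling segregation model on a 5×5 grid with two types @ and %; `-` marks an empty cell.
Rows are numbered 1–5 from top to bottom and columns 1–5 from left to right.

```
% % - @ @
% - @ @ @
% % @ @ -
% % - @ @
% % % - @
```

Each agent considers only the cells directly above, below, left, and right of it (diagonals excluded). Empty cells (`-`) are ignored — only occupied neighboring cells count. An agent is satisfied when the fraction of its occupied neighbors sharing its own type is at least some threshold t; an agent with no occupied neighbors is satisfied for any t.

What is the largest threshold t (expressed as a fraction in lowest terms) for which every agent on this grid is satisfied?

Row 1: (1,1)% 2/2 · (1,2)% 1/1 · (1,4)@ 2/2 · (1,5)@ 2/2
Row 2: (2,1)% 2/2 · (2,3)@ 2/2 · (2,4)@ 4/4 · (2,5)@ 2/2
Row 3: (3,1)% 3/3 · (3,2)% 2/3 · (3,3)@ 2/3 · (3,4)@ 3/3
Row 4: (4,1)% 3/3 · (4,2)% 3/3 · (4,4)@ 2/2 · (4,5)@ 2/2
Row 5: (5,1)% 2/2 · (5,2)% 3/3 · (5,3)% 1/1 · (5,5)@ 1/1
The smallest same-type fraction is 2/3 at (3,2), which reduces to 2/3. Any threshold above that leaves this agent unsatisfied.

2/3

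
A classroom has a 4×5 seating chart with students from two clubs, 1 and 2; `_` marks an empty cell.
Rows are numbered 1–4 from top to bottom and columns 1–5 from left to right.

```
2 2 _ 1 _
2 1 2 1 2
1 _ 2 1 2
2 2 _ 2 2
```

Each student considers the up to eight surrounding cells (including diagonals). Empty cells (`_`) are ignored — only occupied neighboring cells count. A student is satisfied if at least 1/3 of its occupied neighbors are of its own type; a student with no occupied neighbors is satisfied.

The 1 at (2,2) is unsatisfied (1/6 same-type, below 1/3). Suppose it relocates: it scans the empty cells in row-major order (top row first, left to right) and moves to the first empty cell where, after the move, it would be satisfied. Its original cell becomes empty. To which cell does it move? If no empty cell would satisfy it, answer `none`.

(1,3)

Vacating (2,2). Empty cells in order:
  (1,3): 2/4 same-type → satisfied — stop here.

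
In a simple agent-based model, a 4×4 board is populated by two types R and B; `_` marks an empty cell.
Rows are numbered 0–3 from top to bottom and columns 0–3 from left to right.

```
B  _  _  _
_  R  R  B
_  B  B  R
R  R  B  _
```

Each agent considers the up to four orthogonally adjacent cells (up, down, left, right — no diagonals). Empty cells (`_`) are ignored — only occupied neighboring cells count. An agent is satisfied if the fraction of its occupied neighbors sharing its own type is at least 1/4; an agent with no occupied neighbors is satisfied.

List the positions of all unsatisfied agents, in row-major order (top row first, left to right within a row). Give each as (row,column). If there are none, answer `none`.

(1,3), (2,3)

Row 0: (0,0)B 0/0 satisfied
Row 1: (1,1)R 1/2 satisfied · (1,2)R 1/3 satisfied · (1,3)B 0/2 not
Row 2: (2,1)B 1/3 satisfied · (2,2)B 2/4 satisfied · (2,3)R 0/2 not
Row 3: (3,0)R 1/1 satisfied · (3,1)R 1/3 satisfied · (3,2)B 1/2 satisfied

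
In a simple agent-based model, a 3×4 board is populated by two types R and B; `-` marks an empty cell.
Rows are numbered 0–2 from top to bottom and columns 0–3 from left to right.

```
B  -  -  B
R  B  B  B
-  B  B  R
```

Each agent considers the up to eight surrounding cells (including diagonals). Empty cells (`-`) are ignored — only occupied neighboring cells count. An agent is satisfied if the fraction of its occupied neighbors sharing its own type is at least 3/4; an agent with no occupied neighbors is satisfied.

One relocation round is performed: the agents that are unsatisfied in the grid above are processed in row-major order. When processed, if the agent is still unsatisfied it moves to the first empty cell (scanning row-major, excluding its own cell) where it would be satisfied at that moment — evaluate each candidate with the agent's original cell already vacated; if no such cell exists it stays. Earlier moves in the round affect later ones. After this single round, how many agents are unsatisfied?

Initially unsatisfied (in order): (0,0), (1,0), (2,3).
  (0,0) → (0,2).
  (1,0): no empty cell satisfies it; stays.
  (2,3): no empty cell satisfies it; stays.
Resulting grid:
- - B B
R B B B
- B B R
Unsatisfied now: (1,0), (2,3).

2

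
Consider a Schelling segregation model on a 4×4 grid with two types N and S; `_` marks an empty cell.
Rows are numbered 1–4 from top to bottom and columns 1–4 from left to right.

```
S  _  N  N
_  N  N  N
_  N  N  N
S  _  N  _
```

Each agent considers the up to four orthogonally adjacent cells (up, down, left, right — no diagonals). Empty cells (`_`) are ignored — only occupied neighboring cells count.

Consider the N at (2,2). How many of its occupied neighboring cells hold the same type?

Occupied neighbors of (2,2): (3,2)=N, (2,3)=N.
Same type (N): 2 of 2.

2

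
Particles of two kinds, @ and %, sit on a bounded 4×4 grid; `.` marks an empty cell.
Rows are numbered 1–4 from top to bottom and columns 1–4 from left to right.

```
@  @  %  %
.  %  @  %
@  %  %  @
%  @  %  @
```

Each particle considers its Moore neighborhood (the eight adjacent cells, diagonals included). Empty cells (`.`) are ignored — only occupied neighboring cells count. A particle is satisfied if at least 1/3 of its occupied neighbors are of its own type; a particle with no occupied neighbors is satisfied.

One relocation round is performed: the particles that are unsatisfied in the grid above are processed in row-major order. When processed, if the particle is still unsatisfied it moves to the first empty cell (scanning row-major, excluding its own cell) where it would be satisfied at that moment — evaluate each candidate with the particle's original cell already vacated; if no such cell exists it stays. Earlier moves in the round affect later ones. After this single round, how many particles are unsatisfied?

2

Initially unsatisfied (in order): (2,3), (3,1), (4,2).
  (2,3) → (2,1).
  (3,1): now satisfied by earlier moves; stays.
  (4,2): no empty cell satisfies it; stays.
Resulting grid:
@ @ % %
@ % . %
@ % % @
% @ % @
Unsatisfied now: (3,4), (4,2).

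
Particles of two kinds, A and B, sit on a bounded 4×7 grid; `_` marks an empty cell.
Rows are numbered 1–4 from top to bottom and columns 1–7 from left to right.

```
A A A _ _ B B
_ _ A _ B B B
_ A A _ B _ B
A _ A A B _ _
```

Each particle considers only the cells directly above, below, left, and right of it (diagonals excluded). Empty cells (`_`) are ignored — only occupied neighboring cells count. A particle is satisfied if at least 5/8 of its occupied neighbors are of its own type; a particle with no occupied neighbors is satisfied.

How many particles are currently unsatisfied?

2

Row 1: (1,1)A 1/1 satisfied · (1,2)A 2/2 satisfied · (1,3)A 2/2 satisfied · (1,6)B 2/2 satisfied · (1,7)B 2/2 satisfied
Row 2: (2,3)A 2/2 satisfied · (2,5)B 2/2 satisfied · (2,6)B 3/3 satisfied · (2,7)B 3/3 satisfied
Row 3: (3,2)A 1/1 satisfied · (3,3)A 3/3 satisfied · (3,5)B 2/2 satisfied · (3,7)B 1/1 satisfied
Row 4: (4,1)A 0/0 satisfied · (4,3)A 2/2 satisfied · (4,4)A 1/2 not · (4,5)B 1/2 not
Unsatisfied: (4,4), (4,5) — 2 in total.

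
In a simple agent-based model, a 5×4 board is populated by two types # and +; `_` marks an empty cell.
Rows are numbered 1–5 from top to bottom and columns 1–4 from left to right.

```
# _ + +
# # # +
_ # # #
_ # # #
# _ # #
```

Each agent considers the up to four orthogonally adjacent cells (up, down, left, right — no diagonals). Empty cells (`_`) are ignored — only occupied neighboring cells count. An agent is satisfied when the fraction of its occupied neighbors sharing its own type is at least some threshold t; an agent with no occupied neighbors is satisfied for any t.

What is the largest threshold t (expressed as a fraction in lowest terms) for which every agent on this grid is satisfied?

1/3

(1,1)# 1/1
(1,3)+ 1/2
(1,4)+ 2/2
(2,1)# 2/2
(2,2)# 3/3
(2,3)# 2/4
(2,4)+ 1/3
(3,2)# 3/3
(3,3)# 4/4
(3,4)# 2/3
(4,2)# 2/2
(4,3)# 4/4
(4,4)# 3/3
(5,1)# — no occupied neighbors
(5,3)# 2/2
(5,4)# 2/2
The smallest same-type fraction is 1/3 at (2,4), which reduces to 1/3. Any threshold above that leaves this agent unsatisfied.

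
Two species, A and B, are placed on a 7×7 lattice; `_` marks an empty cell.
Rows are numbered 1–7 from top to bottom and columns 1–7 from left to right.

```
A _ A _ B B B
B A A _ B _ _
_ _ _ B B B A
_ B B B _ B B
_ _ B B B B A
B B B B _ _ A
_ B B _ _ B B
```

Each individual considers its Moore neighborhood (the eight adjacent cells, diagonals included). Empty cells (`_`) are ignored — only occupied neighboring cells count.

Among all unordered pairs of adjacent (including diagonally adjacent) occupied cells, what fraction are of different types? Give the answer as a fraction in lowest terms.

3/16

Scan each occupied cell's neighbors to the right and below (and the two forward diagonals) so each pair is counted once.
From row 1: 1 unlike of 8 pairs (running 1/8).
From row 2: 2 unlike of 6 pairs (running 3/14).
From row 3: 3 unlike of 11 pairs (running 6/25).
From row 4: 2 unlike of 14 pairs (running 8/39).
From row 5: 2 unlike of 12 pairs (running 10/51).
From row 6: 2 unlike of 11 pairs (running 12/62).
From row 7: 0 unlike of 2 pairs (running 12/64).
Total adjacent occupied pairs: 64; unlike-type pairs: 12.
12/64 reduces to 3/16.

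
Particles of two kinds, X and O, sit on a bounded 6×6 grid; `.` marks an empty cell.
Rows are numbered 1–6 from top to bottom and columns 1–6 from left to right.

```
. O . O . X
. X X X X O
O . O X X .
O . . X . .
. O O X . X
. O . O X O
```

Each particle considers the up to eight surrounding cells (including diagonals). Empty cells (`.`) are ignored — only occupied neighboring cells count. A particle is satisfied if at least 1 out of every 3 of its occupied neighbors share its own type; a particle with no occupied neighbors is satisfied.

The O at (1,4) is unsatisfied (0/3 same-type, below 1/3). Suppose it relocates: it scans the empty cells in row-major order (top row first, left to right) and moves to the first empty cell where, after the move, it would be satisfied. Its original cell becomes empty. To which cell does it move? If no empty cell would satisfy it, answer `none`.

(1,1)

Vacating (1,4). Empty cells in order:
  (1,1): 1/2 same-type → satisfied — stop here.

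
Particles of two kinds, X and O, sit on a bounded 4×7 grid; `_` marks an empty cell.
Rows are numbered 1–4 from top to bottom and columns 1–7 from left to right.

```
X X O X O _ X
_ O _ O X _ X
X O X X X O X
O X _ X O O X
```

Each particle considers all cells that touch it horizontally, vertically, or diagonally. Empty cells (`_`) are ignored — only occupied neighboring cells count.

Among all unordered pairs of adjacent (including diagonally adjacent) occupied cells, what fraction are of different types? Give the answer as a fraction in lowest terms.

Scan each occupied cell's neighbors to the right and below (and the two forward diagonals) so each pair is counted once.
From row 1: 7 unlike of 13 pairs (running 7/13).
From row 2: 8 unlike of 12 pairs (running 15/25).
From row 3: 11 unlike of 22 pairs (running 26/47).
From row 4: 3 unlike of 4 pairs (running 29/51).
Total adjacent occupied pairs: 51; unlike-type pairs: 29.
29/51 is already in lowest terms.

29/51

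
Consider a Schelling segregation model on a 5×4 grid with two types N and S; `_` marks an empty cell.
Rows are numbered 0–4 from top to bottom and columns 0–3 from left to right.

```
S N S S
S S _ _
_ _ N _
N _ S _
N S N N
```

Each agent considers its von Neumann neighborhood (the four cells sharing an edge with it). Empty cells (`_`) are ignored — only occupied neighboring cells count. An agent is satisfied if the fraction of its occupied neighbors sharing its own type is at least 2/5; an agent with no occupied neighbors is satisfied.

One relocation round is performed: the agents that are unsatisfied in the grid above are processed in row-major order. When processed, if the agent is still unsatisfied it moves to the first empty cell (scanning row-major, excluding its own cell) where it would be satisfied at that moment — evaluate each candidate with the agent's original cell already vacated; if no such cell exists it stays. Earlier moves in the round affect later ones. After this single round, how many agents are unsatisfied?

Initially unsatisfied (in order): (0,1), (2,2), (3,2), (4,1), (4,2).
  (0,1) → (2,0).
  (2,2) → (2,1).
  (3,2) → (0,1).
  (4,1) → (1,2).
  (4,2): now satisfied by earlier moves; stays.
Resulting grid:
S S S S
S S S _
N N _ _
N _ _ _
N _ N N
All satisfied now.

0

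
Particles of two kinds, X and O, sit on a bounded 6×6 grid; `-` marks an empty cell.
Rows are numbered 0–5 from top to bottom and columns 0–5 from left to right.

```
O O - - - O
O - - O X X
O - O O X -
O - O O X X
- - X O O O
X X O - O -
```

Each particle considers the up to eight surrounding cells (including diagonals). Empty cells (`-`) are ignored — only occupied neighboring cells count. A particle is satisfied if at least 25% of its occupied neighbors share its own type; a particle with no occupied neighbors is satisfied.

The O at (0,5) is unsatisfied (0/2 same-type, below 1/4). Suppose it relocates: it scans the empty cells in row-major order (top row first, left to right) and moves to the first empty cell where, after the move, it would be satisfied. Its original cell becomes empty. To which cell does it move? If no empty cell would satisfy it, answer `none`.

(0,2)

Vacating (0,5). Empty cells in order:
  (0,2): 2/2 same-type → satisfied — stop here.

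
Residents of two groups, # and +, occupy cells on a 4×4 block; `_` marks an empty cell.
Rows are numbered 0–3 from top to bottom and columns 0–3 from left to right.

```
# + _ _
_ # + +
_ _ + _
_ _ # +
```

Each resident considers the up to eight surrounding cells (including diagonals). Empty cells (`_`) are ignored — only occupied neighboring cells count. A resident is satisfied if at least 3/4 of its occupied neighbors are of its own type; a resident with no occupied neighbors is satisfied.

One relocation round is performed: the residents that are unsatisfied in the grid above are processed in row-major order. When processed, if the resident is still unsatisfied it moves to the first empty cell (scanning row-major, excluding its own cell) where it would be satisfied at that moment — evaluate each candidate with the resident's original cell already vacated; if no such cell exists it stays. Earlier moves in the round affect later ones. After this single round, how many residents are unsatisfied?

Initially unsatisfied (in order): (0,0), (0,1), (1,1), (2,2), (3,2), (3,3).
  (0,0) → (2,0).
  (0,1) → (0,3).
  (1,1) → (0,0).
  (2,2): now satisfied by earlier moves; stays.
  (3,2) → (1,0).
  (3,3): now satisfied by earlier moves; stays.
Resulting grid:
# _ _ +
# _ + +
# _ + _
_ _ _ +
All satisfied now.

0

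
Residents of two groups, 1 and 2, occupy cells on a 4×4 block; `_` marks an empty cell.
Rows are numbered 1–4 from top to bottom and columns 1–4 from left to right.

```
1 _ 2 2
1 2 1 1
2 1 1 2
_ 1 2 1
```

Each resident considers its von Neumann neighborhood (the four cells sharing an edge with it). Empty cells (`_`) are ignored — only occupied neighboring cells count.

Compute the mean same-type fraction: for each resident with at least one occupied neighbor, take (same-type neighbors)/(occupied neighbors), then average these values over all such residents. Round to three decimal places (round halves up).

Row 1: (1,1)1 1/1 · (1,3)2 1/2 · (1,4)2 1/2
Row 2: (2,1)1 1/3 · (2,2)2 0/3 · (2,3)1 2/4 · (2,4)1 1/3
Row 3: (3,1)2 0/2 · (3,2)1 2/4 · (3,3)1 2/4 · (3,4)2 0/3
Row 4: (4,2)1 1/2 · (4,3)2 0/3 · (4,4)1 0/2
Sum over 14 residents: 1/1 + 1/2 + 1/2 + 1/3 + 0/3 + 2/4 + 1/3 + 0/2 + 2/4 + 2/4 + 0/3 + 1/2 + 0/3 + 0/2 = 14/3; mean = 14/3 ÷ 14 = 1/3 = 0.333333… → 0.333.

0.333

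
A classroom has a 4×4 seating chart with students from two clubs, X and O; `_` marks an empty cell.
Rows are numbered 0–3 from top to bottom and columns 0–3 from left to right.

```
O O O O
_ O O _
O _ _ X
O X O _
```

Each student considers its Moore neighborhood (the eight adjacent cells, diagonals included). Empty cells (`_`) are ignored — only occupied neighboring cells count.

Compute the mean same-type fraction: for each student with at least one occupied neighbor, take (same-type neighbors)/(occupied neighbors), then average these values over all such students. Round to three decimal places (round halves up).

Row 0: (0,0)O 2/2 · (0,1)O 4/4 · (0,2)O 4/4 · (0,3)O 2/2
Row 1: (1,1)O 5/5 · (1,2)O 4/5
Row 2: (2,0)O 2/3 · (2,3)X 0/2
Row 3: (3,0)O 1/2 · (3,1)X 0/3 · (3,2)O 0/2
Sum over 11 students: 2/2 + 4/4 + 4/4 + 2/2 + 5/5 + 4/5 + 2/3 + 0/2 + 1/2 + 0/3 + 0/2 = 209/30; mean = 209/30 ÷ 11 = 19/30 = 0.633333… → 0.633.

0.633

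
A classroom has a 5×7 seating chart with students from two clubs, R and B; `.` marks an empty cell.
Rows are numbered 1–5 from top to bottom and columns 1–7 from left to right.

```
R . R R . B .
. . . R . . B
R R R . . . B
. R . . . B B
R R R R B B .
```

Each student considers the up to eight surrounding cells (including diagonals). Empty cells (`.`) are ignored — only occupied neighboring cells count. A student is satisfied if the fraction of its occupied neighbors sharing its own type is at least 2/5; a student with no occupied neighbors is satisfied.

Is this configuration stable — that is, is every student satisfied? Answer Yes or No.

Yes

Row 1: (1,1)R 0/0 satisfied · (1,3)R 2/2 satisfied · (1,4)R 2/2 satisfied · (1,6)B 1/1 satisfied
Row 2: (2,4)R 3/3 satisfied · (2,7)B 2/2 satisfied
Row 3: (3,1)R 2/2 satisfied · (3,2)R 3/3 satisfied · (3,3)R 3/3 satisfied · (3,7)B 3/3 satisfied
Row 4: (4,2)R 6/6 satisfied · (4,6)B 4/4 satisfied · (4,7)B 3/3 satisfied
Row 5: (5,1)R 2/2 satisfied · (5,2)R 3/3 satisfied · (5,3)R 3/3 satisfied · (5,4)R 1/2 satisfied · (5,5)B 2/3 satisfied · (5,6)B 3/3 satisfied
All meet the threshold, so the configuration is stable.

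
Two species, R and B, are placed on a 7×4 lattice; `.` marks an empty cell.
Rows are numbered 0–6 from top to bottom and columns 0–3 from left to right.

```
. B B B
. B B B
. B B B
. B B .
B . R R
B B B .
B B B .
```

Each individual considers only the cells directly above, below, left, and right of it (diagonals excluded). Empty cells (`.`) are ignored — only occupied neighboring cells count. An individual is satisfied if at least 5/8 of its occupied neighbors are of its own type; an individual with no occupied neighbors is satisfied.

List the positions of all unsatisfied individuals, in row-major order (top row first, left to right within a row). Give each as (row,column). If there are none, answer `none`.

(4,2)

Row 0: (0,1)B 2/2 ✓ · (0,2)B 3/3 ✓ · (0,3)B 2/2 ✓
Row 1: (1,1)B 3/3 ✓ · (1,2)B 4/4 ✓ · (1,3)B 3/3 ✓
Row 2: (2,1)B 3/3 ✓ · (2,2)B 4/4 ✓ · (2,3)B 2/2 ✓
Row 3: (3,1)B 2/2 ✓ · (3,2)B 2/3 ✓
Row 4: (4,0)B 1/1 ✓ · (4,2)R 1/3 ✗ · (4,3)R 1/1 ✓
Row 5: (5,0)B 3/3 ✓ · (5,1)B 3/3 ✓ · (5,2)B 2/3 ✓
Row 6: (6,0)B 2/2 ✓ · (6,1)B 3/3 ✓ · (6,2)B 2/2 ✓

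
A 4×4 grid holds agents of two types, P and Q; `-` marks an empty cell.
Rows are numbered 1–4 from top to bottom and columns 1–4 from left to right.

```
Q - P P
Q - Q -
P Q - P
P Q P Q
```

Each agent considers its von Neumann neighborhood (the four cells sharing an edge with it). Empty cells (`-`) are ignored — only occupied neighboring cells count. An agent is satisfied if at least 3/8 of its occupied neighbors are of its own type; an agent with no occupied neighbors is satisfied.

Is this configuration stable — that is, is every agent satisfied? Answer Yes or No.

No

(1,1)Q 1/1 satisfied
(1,3)P 1/2 satisfied
(1,4)P 1/1 satisfied
(2,1)Q 1/2 satisfied
(2,3)Q 0/1 not
(3,1)P 1/3 not
(3,2)Q 1/2 satisfied
(3,4)P 0/1 not
(4,1)P 1/2 satisfied
(4,2)Q 1/3 not
(4,3)P 0/2 not
(4,4)Q 0/2 not
For instance (2,3) has only 0/1 same-type neighbors, below 3/8.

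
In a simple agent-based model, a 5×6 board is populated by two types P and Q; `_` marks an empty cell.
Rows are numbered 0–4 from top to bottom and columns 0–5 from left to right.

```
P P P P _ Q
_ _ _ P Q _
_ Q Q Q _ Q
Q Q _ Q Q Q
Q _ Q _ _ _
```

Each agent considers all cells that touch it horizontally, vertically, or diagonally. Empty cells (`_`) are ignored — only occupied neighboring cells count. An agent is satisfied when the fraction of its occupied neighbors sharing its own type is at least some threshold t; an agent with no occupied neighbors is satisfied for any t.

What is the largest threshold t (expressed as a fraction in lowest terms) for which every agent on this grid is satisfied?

Row 0: (0,0)P 1/1 · (0,1)P 2/2 · (0,2)P 3/3 · (0,3)P 2/3 · (0,5)Q 1/1
Row 1: (1,3)P 2/5 · (1,4)Q 3/5
Row 2: (2,1)Q 3/3 · (2,2)Q 4/5 · (2,3)Q 4/5 · (2,5)Q 3/3
Row 3: (3,0)Q 3/3 · (3,1)Q 5/5 · (3,3)Q 4/4 · (3,4)Q 4/4 · (3,5)Q 2/2
Row 4: (4,0)Q 2/2 · (4,2)Q 2/2
The smallest same-type fraction is 2/5 at (1,3), which reduces to 2/5. Any threshold above that leaves this agent unsatisfied.

2/5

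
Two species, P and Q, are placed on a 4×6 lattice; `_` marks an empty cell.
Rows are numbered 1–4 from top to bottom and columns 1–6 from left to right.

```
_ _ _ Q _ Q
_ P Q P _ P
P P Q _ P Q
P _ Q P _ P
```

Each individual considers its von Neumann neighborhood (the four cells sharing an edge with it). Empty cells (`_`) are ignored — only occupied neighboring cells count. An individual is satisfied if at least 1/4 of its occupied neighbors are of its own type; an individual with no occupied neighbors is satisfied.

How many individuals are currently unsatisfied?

8

Row 1: (1,4)Q 0/1 unhappy · (1,6)Q 0/1 unhappy
Row 2: (2,2)P 1/2 ok · (2,3)Q 1/3 ok · (2,4)P 0/2 unhappy · (2,6)P 0/2 unhappy
Row 3: (3,1)P 2/2 ok · (3,2)P 2/3 ok · (3,3)Q 2/3 ok · (3,5)P 0/1 unhappy · (3,6)Q 0/3 unhappy
Row 4: (4,1)P 1/1 ok · (4,3)Q 1/2 ok · (4,4)P 0/1 unhappy · (4,6)P 0/1 unhappy
Unsatisfied: (1,4), (1,6), (2,4), (2,6), (3,5), (3,6), (4,4), (4,6) — 8 in total.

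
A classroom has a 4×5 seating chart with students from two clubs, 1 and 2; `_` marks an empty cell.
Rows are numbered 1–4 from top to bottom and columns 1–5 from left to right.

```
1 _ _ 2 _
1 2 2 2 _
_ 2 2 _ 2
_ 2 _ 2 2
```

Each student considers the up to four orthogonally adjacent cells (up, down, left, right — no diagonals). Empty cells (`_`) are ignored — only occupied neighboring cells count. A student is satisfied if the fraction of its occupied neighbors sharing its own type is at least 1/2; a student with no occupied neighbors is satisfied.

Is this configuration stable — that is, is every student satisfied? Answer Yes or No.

(1,1)1 1/1 satisfied
(1,4)2 1/1 satisfied
(2,1)1 1/2 satisfied
(2,2)2 2/3 satisfied
(2,3)2 3/3 satisfied
(2,4)2 2/2 satisfied
(3,2)2 3/3 satisfied
(3,3)2 2/2 satisfied
(3,5)2 1/1 satisfied
(4,2)2 1/1 satisfied
(4,4)2 1/1 satisfied
(4,5)2 2/2 satisfied
All meet the threshold, so the configuration is stable.

Yes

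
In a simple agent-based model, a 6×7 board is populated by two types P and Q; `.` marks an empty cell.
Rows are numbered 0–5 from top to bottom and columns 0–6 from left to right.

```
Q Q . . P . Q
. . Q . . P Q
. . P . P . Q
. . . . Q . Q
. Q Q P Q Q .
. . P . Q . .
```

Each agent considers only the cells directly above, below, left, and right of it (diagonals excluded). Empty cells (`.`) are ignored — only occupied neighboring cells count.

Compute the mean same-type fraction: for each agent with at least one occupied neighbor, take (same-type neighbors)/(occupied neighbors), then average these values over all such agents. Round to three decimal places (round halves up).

(0,0)Q 1/1
(0,1)Q 1/1
(0,4)P — no occupied neighbors
(0,6)Q 1/1
(1,2)Q 0/1
(1,5)P 0/1
(1,6)Q 2/3
(2,2)P 0/1
(2,4)P 0/1
(2,6)Q 2/2
(3,4)Q 1/2
(3,6)Q 1/1
(4,1)Q 1/1
(4,2)Q 1/3
(4,3)P 0/2
(4,4)Q 3/4
(4,5)Q 1/1
(5,2)P 0/1
(5,4)Q 1/1
Sum over 18 agents: 1/1 + 1/1 + 1/1 + 0/1 + 0/1 + 2/3 + 0/1 + 0/1 + 2/2 + 1/2 + 1/1 + 1/1 + 1/3 + 0/2 + 3/4 + 1/1 + 0/1 + 1/1 = 41/4; mean = 41/4 ÷ 18 = 41/72 = 0.569444… → 0.569.

0.569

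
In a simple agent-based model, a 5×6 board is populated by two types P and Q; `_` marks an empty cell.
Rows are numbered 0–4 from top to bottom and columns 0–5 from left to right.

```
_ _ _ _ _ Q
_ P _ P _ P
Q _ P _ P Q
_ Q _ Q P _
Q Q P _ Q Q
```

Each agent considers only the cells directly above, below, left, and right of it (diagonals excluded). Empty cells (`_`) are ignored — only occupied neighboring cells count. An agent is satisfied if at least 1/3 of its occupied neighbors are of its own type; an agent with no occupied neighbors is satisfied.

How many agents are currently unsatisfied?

5

Row 0: (0,5)Q 0/1 ✗
Row 1: (1,1)P 0/0 ✓ · (1,3)P 0/0 ✓ · (1,5)P 0/2 ✗
Row 2: (2,0)Q 0/0 ✓ · (2,2)P 0/0 ✓ · (2,4)P 1/2 ✓ · (2,5)Q 0/2 ✗
Row 3: (3,1)Q 1/1 ✓ · (3,3)Q 0/1 ✗ · (3,4)P 1/3 ✓
Row 4: (4,0)Q 1/1 ✓ · (4,1)Q 2/3 ✓ · (4,2)P 0/1 ✗ · (4,4)Q 1/2 ✓ · (4,5)Q 1/1 ✓
Unsatisfied: (0,5), (1,5), (2,5), (3,3), (4,2) — 5 in total.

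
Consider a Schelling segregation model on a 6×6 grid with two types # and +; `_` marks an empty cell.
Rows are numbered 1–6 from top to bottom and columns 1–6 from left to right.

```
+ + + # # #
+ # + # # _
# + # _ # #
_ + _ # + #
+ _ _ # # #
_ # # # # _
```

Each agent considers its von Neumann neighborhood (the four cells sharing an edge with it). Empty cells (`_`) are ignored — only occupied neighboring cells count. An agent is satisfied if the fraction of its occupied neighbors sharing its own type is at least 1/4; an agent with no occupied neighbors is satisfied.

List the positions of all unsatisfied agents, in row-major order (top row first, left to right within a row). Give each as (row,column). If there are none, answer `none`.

(2,2), (3,1), (3,3), (4,5)

Row 1: (1,1)+ 2/2 satisfied · (1,2)+ 2/3 satisfied · (1,3)+ 2/3 satisfied · (1,4)# 2/3 satisfied · (1,5)# 3/3 satisfied · (1,6)# 1/1 satisfied
Row 2: (2,1)+ 1/3 satisfied · (2,2)# 0/4 not · (2,3)+ 1/4 satisfied · (2,4)# 2/3 satisfied · (2,5)# 3/3 satisfied
Row 3: (3,1)# 0/2 not · (3,2)+ 1/4 satisfied · (3,3)# 0/2 not · (3,5)# 2/3 satisfied · (3,6)# 2/2 satisfied
Row 4: (4,2)+ 1/1 satisfied · (4,4)# 1/2 satisfied · (4,5)+ 0/4 not · (4,6)# 2/3 satisfied
Row 5: (5,1)+ 0/0 satisfied · (5,4)# 3/3 satisfied · (5,5)# 3/4 satisfied · (5,6)# 2/2 satisfied
Row 6: (6,2)# 1/1 satisfied · (6,3)# 2/2 satisfied · (6,4)# 3/3 satisfied · (6,5)# 2/2 satisfied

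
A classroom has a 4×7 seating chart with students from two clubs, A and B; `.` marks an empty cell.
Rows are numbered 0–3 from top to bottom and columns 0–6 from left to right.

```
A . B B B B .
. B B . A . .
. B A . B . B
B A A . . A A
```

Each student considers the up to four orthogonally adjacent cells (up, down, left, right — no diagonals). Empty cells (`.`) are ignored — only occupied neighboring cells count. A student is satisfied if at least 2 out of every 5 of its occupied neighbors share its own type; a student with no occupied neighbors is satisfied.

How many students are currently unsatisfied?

7

(0,0)A 0/0 ✓
(0,2)B 2/2 ✓
(0,3)B 2/2 ✓
(0,4)B 2/3 ✓
(0,5)B 1/1 ✓
(1,1)B 2/2 ✓
(1,2)B 2/3 ✓
(1,4)A 0/2 ✗
(2,1)B 1/3 ✗
(2,2)A 1/3 ✗
(2,4)B 0/1 ✗
(2,6)B 0/1 ✗
(3,0)B 0/1 ✗
(3,1)A 1/3 ✗
(3,2)A 2/2 ✓
(3,5)A 1/1 ✓
(3,6)A 1/2 ✓
Unsatisfied: (1,4), (2,1), (2,2), (2,4), (2,6), (3,0), (3,1) — 7 in total.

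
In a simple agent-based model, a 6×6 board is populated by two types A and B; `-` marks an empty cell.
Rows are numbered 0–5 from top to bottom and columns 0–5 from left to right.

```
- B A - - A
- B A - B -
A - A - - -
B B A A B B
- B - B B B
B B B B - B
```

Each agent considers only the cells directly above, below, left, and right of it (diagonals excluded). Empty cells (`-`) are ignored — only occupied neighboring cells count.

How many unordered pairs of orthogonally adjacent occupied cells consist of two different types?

Scan each occupied cell's neighbors to the right and below so each pair is counted once.
From row 0: 1 unlike of 3 pairs (running 1/3).
From row 1: 1 unlike of 2 pairs (running 2/5).
From row 2: 1 unlike of 2 pairs (running 3/7).
From row 3: 3 unlike of 9 pairs (running 6/16).
From row 4: 0 unlike of 5 pairs (running 6/21).
From row 5: 0 unlike of 3 pairs (running 6/24).
Total adjacent occupied pairs: 24; unlike-type pairs: 6.

6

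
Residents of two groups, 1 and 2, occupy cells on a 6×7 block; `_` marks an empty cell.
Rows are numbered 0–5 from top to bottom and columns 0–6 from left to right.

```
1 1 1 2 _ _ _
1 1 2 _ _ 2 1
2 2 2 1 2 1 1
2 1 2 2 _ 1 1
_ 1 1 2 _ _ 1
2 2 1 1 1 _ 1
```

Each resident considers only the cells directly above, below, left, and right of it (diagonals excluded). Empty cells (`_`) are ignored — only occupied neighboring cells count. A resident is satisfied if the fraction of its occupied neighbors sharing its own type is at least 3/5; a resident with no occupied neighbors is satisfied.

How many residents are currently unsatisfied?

16

Row 0: (0,0)1 2/2 satisfied · (0,1)1 3/3 satisfied · (0,2)1 1/3 not · (0,3)2 0/1 not
Row 1: (1,0)1 2/3 satisfied · (1,1)1 2/4 not · (1,2)2 1/3 not · (1,5)2 0/2 not · (1,6)1 1/2 not
Row 2: (2,0)2 2/3 satisfied · (2,1)2 2/4 not · (2,2)2 3/4 satisfied · (2,3)1 0/3 not · (2,4)2 0/2 not · (2,5)1 2/4 not · (2,6)1 3/3 satisfied
Row 3: (3,0)2 1/2 not · (3,1)1 1/4 not · (3,2)2 2/4 not · (3,3)2 2/3 satisfied · (3,5)1 2/2 satisfied · (3,6)1 3/3 satisfied
Row 4: (4,1)1 2/3 satisfied · (4,2)1 2/4 not · (4,3)2 1/3 not · (4,6)1 2/2 satisfied
Row 5: (5,0)2 1/1 satisfied · (5,1)2 1/3 not · (5,2)1 2/3 satisfied · (5,3)1 2/3 satisfied · (5,4)1 1/1 satisfied · (5,6)1 1/1 satisfied
Unsatisfied: (0,2), (0,3), (1,1), (1,2), (1,5), (1,6), (2,1), (2,3), (2,4), (2,5), (3,0), (3,1), (3,2), (4,2), (4,3), (5,1) — 16 in total.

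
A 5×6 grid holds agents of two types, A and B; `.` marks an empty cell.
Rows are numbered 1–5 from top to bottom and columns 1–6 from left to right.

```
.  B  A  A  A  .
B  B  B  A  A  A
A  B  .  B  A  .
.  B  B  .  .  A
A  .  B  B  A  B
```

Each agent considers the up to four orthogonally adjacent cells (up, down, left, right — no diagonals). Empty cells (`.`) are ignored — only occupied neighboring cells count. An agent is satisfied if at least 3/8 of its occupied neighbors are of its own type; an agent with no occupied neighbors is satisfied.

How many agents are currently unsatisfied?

7

(1,2)B 1/2 ✓
(1,3)A 1/3 ✗
(1,4)A 3/3 ✓
(1,5)A 2/2 ✓
(2,1)B 1/2 ✓
(2,2)B 4/4 ✓
(2,3)B 1/3 ✗
(2,4)A 2/4 ✓
(2,5)A 4/4 ✓
(2,6)A 1/1 ✓
(3,1)A 0/2 ✗
(3,2)B 2/3 ✓
(3,4)B 0/2 ✗
(3,5)A 1/2 ✓
(4,2)B 2/2 ✓
(4,3)B 2/2 ✓
(4,6)A 0/1 ✗
(5,1)A 0/0 ✓
(5,3)B 2/2 ✓
(5,4)B 1/2 ✓
(5,5)A 0/2 ✗
(5,6)B 0/2 ✗
Unsatisfied: (1,3), (2,3), (3,1), (3,4), (4,6), (5,5), (5,6) — 7 in total.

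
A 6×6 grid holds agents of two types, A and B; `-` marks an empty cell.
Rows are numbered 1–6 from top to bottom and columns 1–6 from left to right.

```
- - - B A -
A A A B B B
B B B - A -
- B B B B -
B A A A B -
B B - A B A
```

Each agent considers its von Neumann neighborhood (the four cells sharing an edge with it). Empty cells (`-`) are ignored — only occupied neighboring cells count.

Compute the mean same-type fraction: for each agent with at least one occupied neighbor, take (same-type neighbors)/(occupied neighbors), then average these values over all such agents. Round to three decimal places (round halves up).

Row 1: (1,4)B 1/2 · (1,5)A 0/2
Row 2: (2,1)A 1/2 · (2,2)A 2/3 · (2,3)A 1/3 · (2,4)B 2/3 · (2,5)B 2/4 · (2,6)B 1/1
Row 3: (3,1)B 1/2 · (3,2)B 3/4 · (3,3)B 2/3 · (3,5)A 0/2
Row 4: (4,2)B 2/3 · (4,3)B 3/4 · (4,4)B 2/3 · (4,5)B 2/3
Row 5: (5,1)B 1/2 · (5,2)A 1/4 · (5,3)A 2/3 · (5,4)A 2/4 · (5,5)B 2/3
Row 6: (6,1)B 2/2 · (6,2)B 1/2 · (6,4)A 1/2 · (6,5)B 1/3 · (6,6)A 0/1
Sum over 26 agents: 1/2 + 0/2 + 1/2 + 2/3 + 1/3 + 2/3 + 2/4 + 1/1 + 1/2 + 3/4 + 2/3 + 0/2 + 2/3 + 3/4 + 2/3 + 2/3 + 1/2 + 1/4 + 2/3 + 2/4 + 2/3 + 2/2 + 1/2 + 1/2 + 1/3 + 0/1 = 55/4; mean = 55/4 ÷ 26 = 55/104 = 0.528846… → 0.529.

0.529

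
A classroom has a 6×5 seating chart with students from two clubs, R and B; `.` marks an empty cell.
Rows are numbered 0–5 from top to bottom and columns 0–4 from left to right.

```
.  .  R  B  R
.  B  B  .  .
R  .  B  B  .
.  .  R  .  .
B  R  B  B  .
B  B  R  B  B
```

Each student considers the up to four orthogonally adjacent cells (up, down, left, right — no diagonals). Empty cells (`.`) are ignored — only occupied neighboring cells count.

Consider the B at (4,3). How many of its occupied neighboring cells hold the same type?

Occupied neighbors of (4,3): (5,3)=B, (4,2)=B.
Same type (B): 2 of 2.

2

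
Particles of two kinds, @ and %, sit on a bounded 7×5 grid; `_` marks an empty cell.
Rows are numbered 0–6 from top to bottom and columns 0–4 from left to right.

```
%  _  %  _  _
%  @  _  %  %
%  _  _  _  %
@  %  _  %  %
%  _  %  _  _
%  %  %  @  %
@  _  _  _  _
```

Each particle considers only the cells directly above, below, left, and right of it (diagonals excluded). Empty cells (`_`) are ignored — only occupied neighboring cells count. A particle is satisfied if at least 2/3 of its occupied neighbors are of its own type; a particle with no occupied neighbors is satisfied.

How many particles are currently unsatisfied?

(0,0)% 1/1 satisfied
(0,2)% 0/0 satisfied
(1,0)% 2/3 satisfied
(1,1)@ 0/1 not
(1,3)% 1/1 satisfied
(1,4)% 2/2 satisfied
(2,0)% 1/2 not
(2,4)% 2/2 satisfied
(3,0)@ 0/3 not
(3,1)% 0/1 not
(3,3)% 1/1 satisfied
(3,4)% 2/2 satisfied
(4,0)% 1/2 not
(4,2)% 1/1 satisfied
(5,0)% 2/3 satisfied
(5,1)% 2/2 satisfied
(5,2)% 2/3 satisfied
(5,3)@ 0/2 not
(5,4)% 0/1 not
(6,0)@ 0/1 not
Unsatisfied: (1,1), (2,0), (3,0), (3,1), (4,0), (5,3), (5,4), (6,0) — 8 in total.

8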